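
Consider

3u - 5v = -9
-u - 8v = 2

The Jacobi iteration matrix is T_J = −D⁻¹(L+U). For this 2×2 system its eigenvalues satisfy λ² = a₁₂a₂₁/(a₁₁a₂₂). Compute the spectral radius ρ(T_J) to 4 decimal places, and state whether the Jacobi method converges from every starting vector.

0.4564

a₁₂a₂₁/(a₁₁a₂₂) = (-5)·(-1) / ((3)·(-8)) = -0.208333
ρ = √|-0.208333| = √0.208333 = 0.4564
ρ < 1, so Jacobi converges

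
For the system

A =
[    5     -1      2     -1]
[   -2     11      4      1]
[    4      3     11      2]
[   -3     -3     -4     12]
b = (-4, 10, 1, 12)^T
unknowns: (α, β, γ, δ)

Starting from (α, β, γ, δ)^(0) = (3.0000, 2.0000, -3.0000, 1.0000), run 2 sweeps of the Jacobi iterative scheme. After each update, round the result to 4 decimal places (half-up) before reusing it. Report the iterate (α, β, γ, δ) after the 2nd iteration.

Iteration 1:
  α = (-4 - (-1)·2.0000 - (2)·-3.0000 - (-1)·1.0000) / (5) = 1.0000
  β = (10 - (-2)·3.0000 - (4)·-3.0000 - (1)·1.0000) / (11) = 2.4545
  γ = (1 - (4)·3.0000 - (3)·2.0000 - (2)·1.0000) / (11) = -1.7273
  δ = (12 - (-3)·3.0000 - (-3)·2.0000 - (-4)·-3.0000) / (12) = 1.2500
Iteration 2:
  α = (-4 - (-1)·2.4545 - (2)·-1.7273 - (-1)·1.2500) / (5) = 0.6318
  β = (10 - (-2)·1.0000 - (4)·-1.7273 - (1)·1.2500) / (11) = 1.6054
  γ = (1 - (4)·1.0000 - (3)·2.4545 - (2)·1.2500) / (11) = -1.1694
  δ = (12 - (-3)·1.0000 - (-3)·2.4545 - (-4)·-1.7273) / (12) = 1.2879

(0.6318, 1.6054, -1.1694, 1.2879)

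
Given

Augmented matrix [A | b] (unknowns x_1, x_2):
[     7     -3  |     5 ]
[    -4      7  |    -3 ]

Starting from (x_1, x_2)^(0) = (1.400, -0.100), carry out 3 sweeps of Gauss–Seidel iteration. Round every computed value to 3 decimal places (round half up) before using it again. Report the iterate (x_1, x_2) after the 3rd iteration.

(0.701, -0.028)

Iteration 1:
  x_1 = (5 - (-3)·-0.100) / (7) = 0.671
  x_2 = (-3 - (-4)·0.671) / (7) = -0.045
Iteration 2:
  x_1 = (5 - (-3)·-0.045) / (7) = 0.695
  x_2 = (-3 - (-4)·0.695) / (7) = -0.031
Iteration 3:
  x_1 = (5 - (-3)·-0.031) / (7) = 0.701
  x_2 = (-3 - (-4)·0.701) / (7) = -0.028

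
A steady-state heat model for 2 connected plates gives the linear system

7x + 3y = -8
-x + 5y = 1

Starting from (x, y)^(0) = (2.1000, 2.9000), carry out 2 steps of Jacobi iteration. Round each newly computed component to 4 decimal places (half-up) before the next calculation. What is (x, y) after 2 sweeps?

Iteration 1:
  x = (-8 - (3)·2.9000) / (7) = -2.3857
  y = (1 - (-1)·2.1000) / (5) = 0.6200
Iteration 2:
  x = (-8 - (3)·0.6200) / (7) = -1.4086
  y = (1 - (-1)·-2.3857) / (5) = -0.2771

(-1.4086, -0.2771)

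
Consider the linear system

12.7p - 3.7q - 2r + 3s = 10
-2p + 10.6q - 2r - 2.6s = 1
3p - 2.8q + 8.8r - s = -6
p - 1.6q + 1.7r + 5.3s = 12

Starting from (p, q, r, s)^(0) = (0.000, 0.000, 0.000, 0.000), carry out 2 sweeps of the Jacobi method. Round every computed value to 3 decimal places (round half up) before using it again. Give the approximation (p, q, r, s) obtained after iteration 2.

Iteration 1:
  p = (10 - (-3.7)·0.000 - (-2)·0.000 - (3)·0.000) / (12.7) = 0.787
  q = (1 - (-2)·0.000 - (-2)·0.000 - (-2.6)·0.000) / (10.6) = 0.094
  r = (-6 - (3)·0.000 - (-2.8)·0.000 - (-1)·0.000) / (8.8) = -0.682
  s = (12 - (1)·0.000 - (-1.6)·0.000 - (1.7)·0.000) / (5.3) = 2.264
Iteration 2:
  p = (10 - (-3.7)·0.094 - (-2)·-0.682 - (3)·2.264) / (12.7) = 0.173
  q = (1 - (-2)·0.787 - (-2)·-0.682 - (-2.6)·2.264) / (10.6) = 0.669
  r = (-6 - (3)·0.787 - (-2.8)·0.094 - (-1)·2.264) / (8.8) = -0.663
  s = (12 - (1)·0.787 - (-1.6)·0.094 - (1.7)·-0.682) / (5.3) = 2.363

(0.173, 0.669, -0.663, 2.363)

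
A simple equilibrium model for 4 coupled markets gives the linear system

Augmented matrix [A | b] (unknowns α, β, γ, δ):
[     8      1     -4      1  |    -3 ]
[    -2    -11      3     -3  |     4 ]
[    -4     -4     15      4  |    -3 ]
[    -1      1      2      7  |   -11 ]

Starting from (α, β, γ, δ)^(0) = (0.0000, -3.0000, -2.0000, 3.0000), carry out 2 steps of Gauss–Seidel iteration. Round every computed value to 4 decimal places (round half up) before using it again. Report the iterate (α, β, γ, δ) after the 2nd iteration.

(-0.9389, -0.3857, -0.2722, -1.5727)

Iteration 1:
  α = (-3 - (1)·-3.0000 - (-4)·-2.0000 - (1)·3.0000) / (8) = -1.3750
  β = (4 - (-2)·-1.3750 - (3)·-2.0000 - (-3)·3.0000) / (-11) = -1.4773
  γ = (-3 - (-4)·-1.3750 - (-4)·-1.4773 - (4)·3.0000) / (15) = -1.7606
  δ = (-11 - (-1)·-1.3750 - (1)·-1.4773 - (2)·-1.7606) / (7) = -1.0538
Iteration 2:
  α = (-3 - (1)·-1.4773 - (-4)·-1.7606 - (1)·-1.0538) / (8) = -0.9389
  β = (4 - (-2)·-0.9389 - (3)·-1.7606 - (-3)·-1.0538) / (-11) = -0.3857
  γ = (-3 - (-4)·-0.9389 - (-4)·-0.3857 - (4)·-1.0538) / (15) = -0.2722
  δ = (-11 - (-1)·-0.9389 - (1)·-0.3857 - (2)·-0.2722) / (7) = -1.5727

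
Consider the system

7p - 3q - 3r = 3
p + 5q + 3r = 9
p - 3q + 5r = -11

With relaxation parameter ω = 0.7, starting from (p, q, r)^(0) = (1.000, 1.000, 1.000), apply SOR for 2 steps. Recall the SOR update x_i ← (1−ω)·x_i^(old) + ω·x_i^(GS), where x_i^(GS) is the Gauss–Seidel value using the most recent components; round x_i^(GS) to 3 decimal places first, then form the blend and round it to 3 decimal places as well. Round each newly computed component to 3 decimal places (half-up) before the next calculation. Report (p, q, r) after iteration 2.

Iteration 1:
  p: GS value = (3 - (-3)·1.000 - (-3)·1.000) / (7) = 1.286;  p ← (1−ω)·1.000 + ω·1.286 = 1.200
  q: GS value = (9 - (1)·1.200 - (3)·1.000) / (5) = 0.960;  q ← (1−ω)·1.000 + ω·0.960 = 0.972
  r: GS value = (-11 - (1)·1.200 - (-3)·0.972) / (5) = -1.857;  r ← (1−ω)·1.000 + ω·-1.857 = -1.000
Iteration 2:
  p: GS value = (3 - (-3)·0.972 - (-3)·-1.000) / (7) = 0.417;  p ← (1−ω)·1.200 + ω·0.417 = 0.652
  q: GS value = (9 - (1)·0.652 - (3)·-1.000) / (5) = 2.270;  q ← (1−ω)·0.972 + ω·2.270 = 1.881
  r: GS value = (-11 - (1)·0.652 - (-3)·1.881) / (5) = -1.202;  r ← (1−ω)·-1.000 + ω·-1.202 = -1.141

(0.652, 1.881, -1.141)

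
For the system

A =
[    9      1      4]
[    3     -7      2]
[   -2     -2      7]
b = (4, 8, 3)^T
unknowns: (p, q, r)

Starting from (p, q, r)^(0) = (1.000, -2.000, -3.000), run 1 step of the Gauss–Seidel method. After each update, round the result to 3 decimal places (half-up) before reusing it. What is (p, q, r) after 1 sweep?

Iteration 1:
  p = (4 - (1)·-2.000 - (4)·-3.000) / (9) = 2.000
  q = (8 - (3)·2.000 - (2)·-3.000) / (-7) = -1.143
  r = (3 - (-2)·2.000 - (-2)·-1.143) / (7) = 0.673

(2.000, -1.143, 0.673)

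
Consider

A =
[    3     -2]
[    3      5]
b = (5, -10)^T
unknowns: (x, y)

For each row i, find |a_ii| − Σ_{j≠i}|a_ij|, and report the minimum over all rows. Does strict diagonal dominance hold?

row 1: |3| − (2) = 1
row 2: |5| − (3) = 2
minimum over rows = 1 → strictly diagonally dominant (convergence guaranteed)

1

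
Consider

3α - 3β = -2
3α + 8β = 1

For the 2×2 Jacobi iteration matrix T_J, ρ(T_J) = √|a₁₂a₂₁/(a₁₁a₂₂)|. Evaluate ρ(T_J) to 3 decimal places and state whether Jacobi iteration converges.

0.612

a₁₂a₂₁/(a₁₁a₂₂) = (-3)·(3) / ((3)·(8)) = -0.375000
ρ = √|-0.375000| = √0.375000 = 0.612
ρ < 1, so Jacobi converges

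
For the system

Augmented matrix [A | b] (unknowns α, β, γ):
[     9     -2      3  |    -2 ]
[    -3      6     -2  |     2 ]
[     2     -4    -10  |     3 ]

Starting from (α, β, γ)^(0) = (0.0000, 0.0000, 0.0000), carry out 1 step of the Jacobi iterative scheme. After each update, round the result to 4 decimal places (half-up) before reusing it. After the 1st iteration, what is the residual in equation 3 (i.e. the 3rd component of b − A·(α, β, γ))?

Iteration 1:
  α = (-2 - (-2)·0.0000 - (3)·0.0000) / (9) = -0.2222
  β = (2 - (-3)·0.0000 - (-2)·0.0000) / (6) = 0.3333
  γ = (3 - (2)·0.0000 - (-4)·0.0000) / (-10) = -0.3000
Residual b − A·x = (1.5664, -1.2664, 1.7776)

1.7776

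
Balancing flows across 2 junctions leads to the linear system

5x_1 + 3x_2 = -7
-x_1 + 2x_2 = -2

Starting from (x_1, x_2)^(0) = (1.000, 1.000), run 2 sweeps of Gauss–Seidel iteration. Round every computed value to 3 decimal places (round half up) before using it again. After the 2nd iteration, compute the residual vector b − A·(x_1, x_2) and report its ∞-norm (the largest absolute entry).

Iteration 1:
  x_1 = (-7 - (3)·1.000) / (5) = -2.000
  x_2 = (-2 - (-1)·-2.000) / (2) = -2.000
Iteration 2:
  x_1 = (-7 - (3)·-2.000) / (5) = -0.200
  x_2 = (-2 - (-1)·-0.200) / (2) = -1.100
Residual b − A·x = (-2.700, 0.000); ∞-norm = 2.700

2.700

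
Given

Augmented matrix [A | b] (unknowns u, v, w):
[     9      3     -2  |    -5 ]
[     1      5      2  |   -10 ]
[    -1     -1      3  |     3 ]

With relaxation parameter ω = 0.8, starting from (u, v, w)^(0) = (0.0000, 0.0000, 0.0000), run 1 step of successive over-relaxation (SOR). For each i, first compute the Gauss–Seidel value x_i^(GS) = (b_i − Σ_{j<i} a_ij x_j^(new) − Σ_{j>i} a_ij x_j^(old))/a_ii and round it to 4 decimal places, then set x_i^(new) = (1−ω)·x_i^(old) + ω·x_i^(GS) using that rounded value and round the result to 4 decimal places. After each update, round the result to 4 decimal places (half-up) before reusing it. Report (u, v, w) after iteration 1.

Iteration 1:
  u: GS value = (-5 - (3)·0.0000 - (-2)·0.0000) / (9) = -0.5556;  u ← (1−ω)·0.0000 + ω·-0.5556 = -0.4445
  v: GS value = (-10 - (1)·-0.4445 - (2)·0.0000) / (5) = -1.9111;  v ← (1−ω)·0.0000 + ω·-1.9111 = -1.5289
  w: GS value = (3 - (-1)·-0.4445 - (-1)·-1.5289) / (3) = 0.3422;  w ← (1−ω)·0.0000 + ω·0.3422 = 0.2738

(-0.4445, -1.5289, 0.2738)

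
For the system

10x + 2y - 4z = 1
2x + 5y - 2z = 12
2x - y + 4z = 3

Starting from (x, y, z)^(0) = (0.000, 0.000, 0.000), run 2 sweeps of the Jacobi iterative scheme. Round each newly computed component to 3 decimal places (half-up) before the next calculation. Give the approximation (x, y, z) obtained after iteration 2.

Iteration 1:
  x = (1 - (2)·0.000 - (-4)·0.000) / (10) = 0.100
  y = (12 - (2)·0.000 - (-2)·0.000) / (5) = 2.400
  z = (3 - (2)·0.000 - (-1)·0.000) / (4) = 0.750
Iteration 2:
  x = (1 - (2)·2.400 - (-4)·0.750) / (10) = -0.080
  y = (12 - (2)·0.100 - (-2)·0.750) / (5) = 2.660
  z = (3 - (2)·0.100 - (-1)·2.400) / (4) = 1.300

(-0.080, 2.660, 1.300)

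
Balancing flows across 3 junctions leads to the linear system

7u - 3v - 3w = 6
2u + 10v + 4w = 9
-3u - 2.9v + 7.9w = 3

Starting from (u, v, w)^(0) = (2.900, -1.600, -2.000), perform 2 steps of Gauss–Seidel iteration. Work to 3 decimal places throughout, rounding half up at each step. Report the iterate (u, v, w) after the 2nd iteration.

Iteration 1:
  u = (6 - (-3)·-1.600 - (-3)·-2.000) / (7) = -0.686
  v = (9 - (2)·-0.686 - (4)·-2.000) / (10) = 1.837
  w = (3 - (-3)·-0.686 - (-2.9)·1.837) / (7.9) = 0.794
Iteration 2:
  u = (6 - (-3)·1.837 - (-3)·0.794) / (7) = 1.985
  v = (9 - (2)·1.985 - (4)·0.794) / (10) = 0.185
  w = (3 - (-3)·1.985 - (-2.9)·0.185) / (7.9) = 1.201

(1.985, 0.185, 1.201)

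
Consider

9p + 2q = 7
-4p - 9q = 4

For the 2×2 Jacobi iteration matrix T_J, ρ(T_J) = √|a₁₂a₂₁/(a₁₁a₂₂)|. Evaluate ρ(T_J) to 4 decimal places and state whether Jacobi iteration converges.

0.3143

a₁₂a₂₁/(a₁₁a₂₂) = (2)·(-4) / ((9)·(-9)) = 0.098765
ρ = √|0.098765| = √0.098765 = 0.3143
ρ < 1, so Jacobi converges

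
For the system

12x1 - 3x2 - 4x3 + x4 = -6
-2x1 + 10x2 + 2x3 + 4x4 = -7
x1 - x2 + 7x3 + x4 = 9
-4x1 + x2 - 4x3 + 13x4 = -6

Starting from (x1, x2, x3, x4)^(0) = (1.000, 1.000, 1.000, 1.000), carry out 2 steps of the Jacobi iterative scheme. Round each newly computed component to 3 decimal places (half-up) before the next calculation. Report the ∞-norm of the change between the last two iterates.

0.400

Iteration 1:
  x1 = (-6 - (-3)·1.000 - (-4)·1.000 - (1)·1.000) / (12) = 0.000
  x2 = (-7 - (-2)·1.000 - (2)·1.000 - (4)·1.000) / (10) = -1.100
  x3 = (9 - (1)·1.000 - (-1)·1.000 - (1)·1.000) / (7) = 1.143
  x4 = (-6 - (-4)·1.000 - (1)·1.000 - (-4)·1.000) / (13) = 0.077
Iteration 2:
  x1 = (-6 - (-3)·-1.100 - (-4)·1.143 - (1)·0.077) / (12) = -0.400
  x2 = (-7 - (-2)·0.000 - (2)·1.143 - (4)·0.077) / (10) = -0.959
  x3 = (9 - (1)·0.000 - (-1)·-1.100 - (1)·0.077) / (7) = 1.118
  x4 = (-6 - (-4)·0.000 - (1)·-1.100 - (-4)·1.143) / (13) = -0.025
Change: (-0.400, 0.141, -0.025, -0.102) → max |·| = 0.400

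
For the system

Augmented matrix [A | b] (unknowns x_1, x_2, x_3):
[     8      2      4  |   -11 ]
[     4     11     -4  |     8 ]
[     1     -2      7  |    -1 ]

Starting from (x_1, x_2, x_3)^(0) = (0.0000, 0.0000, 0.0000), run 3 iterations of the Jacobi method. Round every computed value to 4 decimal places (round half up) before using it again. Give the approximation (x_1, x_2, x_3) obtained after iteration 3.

Iteration 1:
  x_1 = (-11 - (2)·0.0000 - (4)·0.0000) / (8) = -1.3750
  x_2 = (8 - (4)·0.0000 - (-4)·0.0000) / (11) = 0.7273
  x_3 = (-1 - (1)·0.0000 - (-2)·0.0000) / (7) = -0.1429
Iteration 2:
  x_1 = (-11 - (2)·0.7273 - (4)·-0.1429) / (8) = -1.4854
  x_2 = (8 - (4)·-1.3750 - (-4)·-0.1429) / (11) = 1.1753
  x_3 = (-1 - (1)·-1.3750 - (-2)·0.7273) / (7) = 0.2614
Iteration 3:
  x_1 = (-11 - (2)·1.1753 - (4)·0.2614) / (8) = -1.7995
  x_2 = (8 - (4)·-1.4854 - (-4)·0.2614) / (11) = 1.3625
  x_3 = (-1 - (1)·-1.4854 - (-2)·1.1753) / (7) = 0.4051

(-1.7995, 1.3625, 0.4051)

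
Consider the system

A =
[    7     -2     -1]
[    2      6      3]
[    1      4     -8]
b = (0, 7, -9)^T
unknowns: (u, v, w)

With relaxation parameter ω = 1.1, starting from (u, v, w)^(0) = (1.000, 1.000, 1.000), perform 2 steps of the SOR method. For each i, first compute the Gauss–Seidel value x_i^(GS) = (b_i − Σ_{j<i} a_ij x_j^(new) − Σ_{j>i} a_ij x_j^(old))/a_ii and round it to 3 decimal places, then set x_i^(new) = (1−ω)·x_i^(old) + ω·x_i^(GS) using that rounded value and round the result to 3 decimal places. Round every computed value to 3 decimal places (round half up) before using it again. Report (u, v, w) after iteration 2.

Iteration 1:
  u: GS value = (0 - (-2)·1.000 - (-1)·1.000) / (7) = 0.429;  u ← (1−ω)·1.000 + ω·0.429 = 0.372
  v: GS value = (7 - (2)·0.372 - (3)·1.000) / (6) = 0.543;  v ← (1−ω)·1.000 + ω·0.543 = 0.497
  w: GS value = (-9 - (1)·0.372 - (4)·0.497) / (-8) = 1.420;  w ← (1−ω)·1.000 + ω·1.420 = 1.462
Iteration 2:
  u: GS value = (0 - (-2)·0.497 - (-1)·1.462) / (7) = 0.351;  u ← (1−ω)·0.372 + ω·0.351 = 0.349
  v: GS value = (7 - (2)·0.349 - (3)·1.462) / (6) = 0.319;  v ← (1−ω)·0.497 + ω·0.319 = 0.301
  w: GS value = (-9 - (1)·0.349 - (4)·0.301) / (-8) = 1.319;  w ← (1−ω)·1.462 + ω·1.319 = 1.305

(0.349, 0.301, 1.305)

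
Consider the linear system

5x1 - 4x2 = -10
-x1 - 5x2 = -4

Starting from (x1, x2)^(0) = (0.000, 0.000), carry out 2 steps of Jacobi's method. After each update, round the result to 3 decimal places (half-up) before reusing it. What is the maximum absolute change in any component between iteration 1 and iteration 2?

Iteration 1:
  x1 = (-10 - (-4)·0.000) / (5) = -2.000
  x2 = (-4 - (-1)·0.000) / (-5) = 0.800
Iteration 2:
  x1 = (-10 - (-4)·0.800) / (5) = -1.360
  x2 = (-4 - (-1)·-2.000) / (-5) = 1.200
Change: (0.640, 0.400) → max |·| = 0.640

0.640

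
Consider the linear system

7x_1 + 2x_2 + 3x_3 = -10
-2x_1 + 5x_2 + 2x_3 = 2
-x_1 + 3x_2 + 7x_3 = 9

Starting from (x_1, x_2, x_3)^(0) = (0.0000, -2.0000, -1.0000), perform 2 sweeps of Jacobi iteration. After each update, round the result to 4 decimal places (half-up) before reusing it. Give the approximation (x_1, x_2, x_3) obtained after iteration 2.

(-2.5755, -0.6286, 0.8816)

Iteration 1:
  x_1 = (-10 - (2)·-2.0000 - (3)·-1.0000) / (7) = -0.4286
  x_2 = (2 - (-2)·0.0000 - (2)·-1.0000) / (5) = 0.8000
  x_3 = (9 - (-1)·0.0000 - (3)·-2.0000) / (7) = 2.1429
Iteration 2:
  x_1 = (-10 - (2)·0.8000 - (3)·2.1429) / (7) = -2.5755
  x_2 = (2 - (-2)·-0.4286 - (2)·2.1429) / (5) = -0.6286
  x_3 = (9 - (-1)·-0.4286 - (3)·0.8000) / (7) = 0.8816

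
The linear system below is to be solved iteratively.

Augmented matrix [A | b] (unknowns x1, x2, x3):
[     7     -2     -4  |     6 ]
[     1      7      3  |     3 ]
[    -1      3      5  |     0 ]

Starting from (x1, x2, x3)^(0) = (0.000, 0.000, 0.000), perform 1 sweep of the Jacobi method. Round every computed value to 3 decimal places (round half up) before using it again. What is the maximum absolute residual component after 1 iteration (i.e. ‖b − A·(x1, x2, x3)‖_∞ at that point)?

Iteration 1:
  x1 = (6 - (-2)·0.000 - (-4)·0.000) / (7) = 0.857
  x2 = (3 - (1)·0.000 - (3)·0.000) / (7) = 0.429
  x3 = (0 - (-1)·0.000 - (3)·0.000) / (5) = 0.000
Residual b − A·x = (0.859, -0.860, -0.430); ∞-norm = 0.860

0.860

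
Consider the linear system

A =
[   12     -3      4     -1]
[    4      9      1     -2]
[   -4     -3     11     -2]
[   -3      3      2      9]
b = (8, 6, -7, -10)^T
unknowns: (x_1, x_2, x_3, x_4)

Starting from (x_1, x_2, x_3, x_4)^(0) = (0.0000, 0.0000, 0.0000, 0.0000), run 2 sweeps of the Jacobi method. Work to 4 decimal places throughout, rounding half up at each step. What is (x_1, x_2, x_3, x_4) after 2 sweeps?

(0.9529, 0.1942, -0.4141, -0.9697)

Iteration 1:
  x_1 = (8 - (-3)·0.0000 - (4)·0.0000 - (-1)·0.0000) / (12) = 0.6667
  x_2 = (6 - (4)·0.0000 - (1)·0.0000 - (-2)·0.0000) / (9) = 0.6667
  x_3 = (-7 - (-4)·0.0000 - (-3)·0.0000 - (-2)·0.0000) / (11) = -0.6364
  x_4 = (-10 - (-3)·0.0000 - (3)·0.0000 - (2)·0.0000) / (9) = -1.1111
Iteration 2:
  x_1 = (8 - (-3)·0.6667 - (4)·-0.6364 - (-1)·-1.1111) / (12) = 0.9529
  x_2 = (6 - (4)·0.6667 - (1)·-0.6364 - (-2)·-1.1111) / (9) = 0.1942
  x_3 = (-7 - (-4)·0.6667 - (-3)·0.6667 - (-2)·-1.1111) / (11) = -0.4141
  x_4 = (-10 - (-3)·0.6667 - (3)·0.6667 - (2)·-0.6364) / (9) = -0.9697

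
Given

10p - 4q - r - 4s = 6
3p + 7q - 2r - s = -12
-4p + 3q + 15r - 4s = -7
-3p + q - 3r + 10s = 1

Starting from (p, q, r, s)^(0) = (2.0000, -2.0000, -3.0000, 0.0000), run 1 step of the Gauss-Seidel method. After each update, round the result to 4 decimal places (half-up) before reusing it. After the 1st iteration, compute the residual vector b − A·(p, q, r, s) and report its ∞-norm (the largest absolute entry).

5.8896

Iteration 1:
  p = (6 - (-4)·-2.0000 - (-1)·-3.0000 - (-4)·0.0000) / (10) = -0.5000
  q = (-12 - (3)·-0.5000 - (-2)·-3.0000 - (-1)·0.0000) / (7) = -2.3571
  r = (-7 - (-4)·-0.5000 - (3)·-2.3571 - (-4)·0.0000) / (15) = -0.1286
  s = (1 - (-3)·-0.5000 - (1)·-2.3571 - (-3)·-0.1286) / (10) = 0.1471
Residual b − A·x = (2.0314, 5.8896, 0.5887, 0.0003); ∞-norm = 5.8896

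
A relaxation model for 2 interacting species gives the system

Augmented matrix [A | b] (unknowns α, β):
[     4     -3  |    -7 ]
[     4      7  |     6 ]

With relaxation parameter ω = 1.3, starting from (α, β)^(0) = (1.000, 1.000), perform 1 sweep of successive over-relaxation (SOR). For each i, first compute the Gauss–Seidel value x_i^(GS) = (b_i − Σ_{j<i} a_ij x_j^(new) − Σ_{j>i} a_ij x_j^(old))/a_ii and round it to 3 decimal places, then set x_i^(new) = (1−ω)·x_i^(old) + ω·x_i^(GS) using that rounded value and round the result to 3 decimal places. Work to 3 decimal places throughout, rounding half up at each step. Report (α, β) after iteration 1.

Iteration 1:
  α: GS value = (-7 - (-3)·1.000) / (4) = -1.000;  α ← (1−ω)·1.000 + ω·-1.000 = -1.600
  β: GS value = (6 - (4)·-1.600) / (7) = 1.771;  β ← (1−ω)·1.000 + ω·1.771 = 2.002

(-1.600, 2.002)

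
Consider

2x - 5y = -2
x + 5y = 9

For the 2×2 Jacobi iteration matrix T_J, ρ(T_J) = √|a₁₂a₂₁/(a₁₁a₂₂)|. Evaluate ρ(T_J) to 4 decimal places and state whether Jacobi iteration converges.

a₁₂a₂₁/(a₁₁a₂₂) = (-5)·(1) / ((2)·(5)) = -0.500000
ρ = √|-0.500000| = √0.500000 = 0.7071
ρ < 1, so Jacobi converges

0.7071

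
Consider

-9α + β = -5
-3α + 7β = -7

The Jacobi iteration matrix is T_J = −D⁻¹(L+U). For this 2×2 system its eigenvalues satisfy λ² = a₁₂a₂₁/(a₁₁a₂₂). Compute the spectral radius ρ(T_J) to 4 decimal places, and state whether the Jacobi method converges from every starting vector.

a₁₂a₂₁/(a₁₁a₂₂) = (1)·(-3) / ((-9)·(7)) = 0.047619
ρ = √|0.047619| = √0.047619 = 0.2182
ρ < 1, so Jacobi converges

0.2182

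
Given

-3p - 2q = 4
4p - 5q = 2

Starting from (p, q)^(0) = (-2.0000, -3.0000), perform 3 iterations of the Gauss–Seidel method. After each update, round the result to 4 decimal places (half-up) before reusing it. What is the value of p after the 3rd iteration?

Iteration 1:
  p = (4 - (-2)·-3.0000) / (-3) = 0.6667
  q = (2 - (4)·0.6667) / (-5) = 0.1334
Iteration 2:
  p = (4 - (-2)·0.1334) / (-3) = -1.4223
  q = (2 - (4)·-1.4223) / (-5) = -1.5378
Iteration 3:
  p = (4 - (-2)·-1.5378) / (-3) = -0.3081
  q = (2 - (4)·-0.3081) / (-5) = -0.6465

-0.3081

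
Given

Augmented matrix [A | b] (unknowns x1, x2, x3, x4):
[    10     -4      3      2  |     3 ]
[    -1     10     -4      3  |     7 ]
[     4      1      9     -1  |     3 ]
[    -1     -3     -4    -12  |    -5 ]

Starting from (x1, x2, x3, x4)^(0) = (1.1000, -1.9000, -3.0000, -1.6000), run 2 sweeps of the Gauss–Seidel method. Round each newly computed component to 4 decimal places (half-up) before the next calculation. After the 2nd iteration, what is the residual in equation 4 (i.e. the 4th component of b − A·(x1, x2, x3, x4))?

-0.0002

Iteration 1:
  x1 = (3 - (-4)·-1.9000 - (3)·-3.0000 - (2)·-1.6000) / (10) = 0.7600
  x2 = (7 - (-1)·0.7600 - (-4)·-3.0000 - (3)·-1.6000) / (10) = 0.0560
  x3 = (3 - (4)·0.7600 - (1)·0.0560 - (-1)·-1.6000) / (9) = -0.1884
  x4 = (-5 - (-1)·0.7600 - (-3)·0.0560 - (-4)·-0.1884) / (-12) = 0.4021
Iteration 2:
  x1 = (3 - (-4)·0.0560 - (3)·-0.1884 - (2)·0.4021) / (10) = 0.2985
  x2 = (7 - (-1)·0.2985 - (-4)·-0.1884 - (3)·0.4021) / (10) = 0.5339
  x3 = (3 - (4)·0.2985 - (1)·0.5339 - (-1)·0.4021) / (9) = 0.1860
  x4 = (-5 - (-1)·0.2985 - (-3)·0.5339 - (-4)·0.1860) / (-12) = 0.1963
Residual b − A·x = (1.2000, 2.1146, -0.2056, -0.0002)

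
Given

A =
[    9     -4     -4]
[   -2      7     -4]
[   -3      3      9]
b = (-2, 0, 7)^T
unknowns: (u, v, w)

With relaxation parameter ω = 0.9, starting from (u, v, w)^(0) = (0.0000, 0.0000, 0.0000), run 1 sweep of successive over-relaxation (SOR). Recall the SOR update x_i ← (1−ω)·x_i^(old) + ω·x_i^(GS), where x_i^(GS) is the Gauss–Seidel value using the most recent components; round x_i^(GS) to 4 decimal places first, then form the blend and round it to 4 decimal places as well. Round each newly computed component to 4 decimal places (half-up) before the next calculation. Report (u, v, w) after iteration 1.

Iteration 1:
  u: GS value = (-2 - (-4)·0.0000 - (-4)·0.0000) / (9) = -0.2222;  u ← (1−ω)·0.0000 + ω·-0.2222 = -0.2000
  v: GS value = (0 - (-2)·-0.2000 - (-4)·0.0000) / (7) = -0.0571;  v ← (1−ω)·0.0000 + ω·-0.0571 = -0.0514
  w: GS value = (7 - (-3)·-0.2000 - (3)·-0.0514) / (9) = 0.7282;  w ← (1−ω)·0.0000 + ω·0.7282 = 0.6554

(-0.2000, -0.0514, 0.6554)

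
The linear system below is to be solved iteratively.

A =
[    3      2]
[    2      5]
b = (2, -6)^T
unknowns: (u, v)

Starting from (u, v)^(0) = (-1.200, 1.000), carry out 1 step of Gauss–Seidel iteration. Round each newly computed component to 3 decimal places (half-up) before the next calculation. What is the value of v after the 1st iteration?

-1.200

Iteration 1:
  u = (2 - (2)·1.000) / (3) = 0.000
  v = (-6 - (2)·0.000) / (5) = -1.200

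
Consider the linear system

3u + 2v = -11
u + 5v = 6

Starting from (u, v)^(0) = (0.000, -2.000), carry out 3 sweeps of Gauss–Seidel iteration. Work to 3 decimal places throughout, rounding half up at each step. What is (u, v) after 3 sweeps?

(-5.104, 2.221)

Iteration 1:
  u = (-11 - (2)·-2.000) / (3) = -2.333
  v = (6 - (1)·-2.333) / (5) = 1.667
Iteration 2:
  u = (-11 - (2)·1.667) / (3) = -4.778
  v = (6 - (1)·-4.778) / (5) = 2.156
Iteration 3:
  u = (-11 - (2)·2.156) / (3) = -5.104
  v = (6 - (1)·-5.104) / (5) = 2.221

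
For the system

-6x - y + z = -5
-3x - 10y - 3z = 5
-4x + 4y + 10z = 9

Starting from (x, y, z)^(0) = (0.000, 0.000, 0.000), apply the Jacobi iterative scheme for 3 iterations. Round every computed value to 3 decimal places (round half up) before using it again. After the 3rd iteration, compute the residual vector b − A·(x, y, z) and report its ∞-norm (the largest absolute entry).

Iteration 1:
  x = (-5 - (-1)·0.000 - (1)·0.000) / (-6) = 0.833
  y = (5 - (-3)·0.000 - (-3)·0.000) / (-10) = -0.500
  z = (9 - (-4)·0.000 - (4)·0.000) / (10) = 0.900
Iteration 2:
  x = (-5 - (-1)·-0.500 - (1)·0.900) / (-6) = 1.067
  y = (5 - (-3)·0.833 - (-3)·0.900) / (-10) = -1.020
  z = (9 - (-4)·0.833 - (4)·-0.500) / (10) = 1.433
Iteration 3:
  x = (-5 - (-1)·-1.020 - (1)·1.433) / (-6) = 1.242
  y = (5 - (-3)·1.067 - (-3)·1.433) / (-10) = -1.250
  z = (9 - (-4)·1.067 - (4)·-1.020) / (10) = 1.735
Residual b − A·x = (-0.533, 1.431, 1.618); ∞-norm = 1.618

1.618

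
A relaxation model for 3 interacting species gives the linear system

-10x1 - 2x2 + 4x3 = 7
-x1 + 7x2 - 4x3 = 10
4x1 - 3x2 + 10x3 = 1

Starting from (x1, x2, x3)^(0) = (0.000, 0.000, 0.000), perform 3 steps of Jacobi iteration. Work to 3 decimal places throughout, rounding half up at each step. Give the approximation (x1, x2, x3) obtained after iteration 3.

(-0.654, 1.756, 0.894)

Iteration 1:
  x1 = (7 - (-2)·0.000 - (4)·0.000) / (-10) = -0.700
  x2 = (10 - (-1)·0.000 - (-4)·0.000) / (7) = 1.429
  x3 = (1 - (4)·0.000 - (-3)·0.000) / (10) = 0.100
Iteration 2:
  x1 = (7 - (-2)·1.429 - (4)·0.100) / (-10) = -0.946
  x2 = (10 - (-1)·-0.700 - (-4)·0.100) / (7) = 1.386
  x3 = (1 - (4)·-0.700 - (-3)·1.429) / (10) = 0.809
Iteration 3:
  x1 = (7 - (-2)·1.386 - (4)·0.809) / (-10) = -0.654
  x2 = (10 - (-1)·-0.946 - (-4)·0.809) / (7) = 1.756
  x3 = (1 - (4)·-0.946 - (-3)·1.386) / (10) = 0.894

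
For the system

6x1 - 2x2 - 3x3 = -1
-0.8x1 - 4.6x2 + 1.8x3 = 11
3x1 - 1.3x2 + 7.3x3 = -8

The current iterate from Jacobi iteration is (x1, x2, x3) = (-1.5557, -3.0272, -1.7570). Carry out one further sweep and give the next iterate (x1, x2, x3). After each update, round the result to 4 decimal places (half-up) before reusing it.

(-2.0542, -2.8083, -0.9957)

One sweep:
  x1 = (-1 - (-2)·-3.0272 - (-3)·-1.7570) / (6) = -2.0542
  x2 = (11 - (-0.8)·-1.5557 - (1.8)·-1.7570) / (-4.6) = -2.8083
  x3 = (-8 - (3)·-1.5557 - (-1.3)·-3.0272) / (7.3) = -0.9957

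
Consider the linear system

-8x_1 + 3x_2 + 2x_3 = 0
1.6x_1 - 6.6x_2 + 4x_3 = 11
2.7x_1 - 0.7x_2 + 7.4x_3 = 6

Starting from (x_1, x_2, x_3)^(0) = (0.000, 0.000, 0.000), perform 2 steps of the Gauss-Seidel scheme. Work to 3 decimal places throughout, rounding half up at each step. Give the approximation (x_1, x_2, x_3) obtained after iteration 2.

Iteration 1:
  x_1 = (0 - (3)·0.000 - (2)·0.000) / (-8) = 0.000
  x_2 = (11 - (1.6)·0.000 - (4)·0.000) / (-6.6) = -1.667
  x_3 = (6 - (2.7)·0.000 - (-0.7)·-1.667) / (7.4) = 0.653
Iteration 2:
  x_1 = (0 - (3)·-1.667 - (2)·0.653) / (-8) = -0.462
  x_2 = (11 - (1.6)·-0.462 - (4)·0.653) / (-6.6) = -1.383
  x_3 = (6 - (2.7)·-0.462 - (-0.7)·-1.383) / (7.4) = 0.849

(-0.462, -1.383, 0.849)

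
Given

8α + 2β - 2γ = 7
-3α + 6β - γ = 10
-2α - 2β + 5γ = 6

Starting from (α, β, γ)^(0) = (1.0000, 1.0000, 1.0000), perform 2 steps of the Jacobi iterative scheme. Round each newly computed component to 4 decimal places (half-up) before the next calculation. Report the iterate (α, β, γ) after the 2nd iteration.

Iteration 1:
  α = (7 - (2)·1.0000 - (-2)·1.0000) / (8) = 0.8750
  β = (10 - (-3)·1.0000 - (-1)·1.0000) / (6) = 2.3333
  γ = (6 - (-2)·1.0000 - (-2)·1.0000) / (5) = 2.0000
Iteration 2:
  α = (7 - (2)·2.3333 - (-2)·2.0000) / (8) = 0.7917
  β = (10 - (-3)·0.8750 - (-1)·2.0000) / (6) = 2.4375
  γ = (6 - (-2)·0.8750 - (-2)·2.3333) / (5) = 2.4833

(0.7917, 2.4375, 2.4833)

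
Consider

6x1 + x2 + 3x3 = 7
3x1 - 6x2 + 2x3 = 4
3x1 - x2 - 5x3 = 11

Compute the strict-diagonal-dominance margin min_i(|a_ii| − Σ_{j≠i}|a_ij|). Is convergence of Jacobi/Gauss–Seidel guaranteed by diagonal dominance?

1

row 1: |6| − (1+3) = 2
row 2: |-6| − (3+2) = 1
row 3: |-5| − (3+1) = 1
minimum over rows = 1 → strictly diagonally dominant (convergence guaranteed)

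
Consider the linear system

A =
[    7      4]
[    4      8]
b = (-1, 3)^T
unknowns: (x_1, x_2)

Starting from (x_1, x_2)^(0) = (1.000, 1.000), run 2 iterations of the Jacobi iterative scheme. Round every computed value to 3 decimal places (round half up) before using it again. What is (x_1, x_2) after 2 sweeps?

(-0.071, 0.732)

Iteration 1:
  x_1 = (-1 - (4)·1.000) / (7) = -0.714
  x_2 = (3 - (4)·1.000) / (8) = -0.125
Iteration 2:
  x_1 = (-1 - (4)·-0.125) / (7) = -0.071
  x_2 = (3 - (4)·-0.714) / (8) = 0.732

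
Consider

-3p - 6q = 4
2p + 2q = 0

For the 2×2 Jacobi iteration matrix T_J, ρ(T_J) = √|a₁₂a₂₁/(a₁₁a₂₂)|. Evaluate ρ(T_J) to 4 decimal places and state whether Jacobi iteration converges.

1.4142

a₁₂a₂₁/(a₁₁a₂₂) = (-6)·(2) / ((-3)·(2)) = 2.000000
ρ = √|2.000000| = √2.000000 = 1.4142
ρ > 1, so Jacobi diverges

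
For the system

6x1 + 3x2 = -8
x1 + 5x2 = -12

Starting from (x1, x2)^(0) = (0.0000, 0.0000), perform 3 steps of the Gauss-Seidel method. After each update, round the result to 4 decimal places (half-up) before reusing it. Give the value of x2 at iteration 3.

-2.3680

Iteration 1:
  x1 = (-8 - (3)·0.0000) / (6) = -1.3333
  x2 = (-12 - (1)·-1.3333) / (5) = -2.1333
Iteration 2:
  x1 = (-8 - (3)·-2.1333) / (6) = -0.2667
  x2 = (-12 - (1)·-0.2667) / (5) = -2.3467
Iteration 3:
  x1 = (-8 - (3)·-2.3467) / (6) = -0.1600
  x2 = (-12 - (1)·-0.1600) / (5) = -2.3680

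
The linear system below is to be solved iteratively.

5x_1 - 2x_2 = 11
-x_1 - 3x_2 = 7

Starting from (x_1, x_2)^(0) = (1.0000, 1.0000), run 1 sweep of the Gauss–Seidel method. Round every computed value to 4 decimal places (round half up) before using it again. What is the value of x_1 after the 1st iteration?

Iteration 1:
  x_1 = (11 - (-2)·1.0000) / (5) = 2.6000
  x_2 = (7 - (-1)·2.6000) / (-3) = -3.2000

2.6000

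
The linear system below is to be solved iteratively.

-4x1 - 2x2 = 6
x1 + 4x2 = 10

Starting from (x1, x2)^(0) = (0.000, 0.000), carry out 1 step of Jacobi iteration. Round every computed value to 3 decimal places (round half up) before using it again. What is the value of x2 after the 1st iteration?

2.500

Iteration 1:
  x1 = (6 - (-2)·0.000) / (-4) = -1.500
  x2 = (10 - (1)·0.000) / (4) = 2.500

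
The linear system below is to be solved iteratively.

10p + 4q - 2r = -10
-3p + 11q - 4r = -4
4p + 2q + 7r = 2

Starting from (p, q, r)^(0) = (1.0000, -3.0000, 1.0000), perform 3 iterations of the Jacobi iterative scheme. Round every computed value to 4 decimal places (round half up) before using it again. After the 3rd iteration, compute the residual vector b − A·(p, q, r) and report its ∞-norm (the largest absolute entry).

4.1590

Iteration 1:
  p = (-10 - (4)·-3.0000 - (-2)·1.0000) / (10) = 0.4000
  q = (-4 - (-3)·1.0000 - (-4)·1.0000) / (11) = 0.2727
  r = (2 - (4)·1.0000 - (2)·-3.0000) / (7) = 0.5714
Iteration 2:
  p = (-10 - (4)·0.2727 - (-2)·0.5714) / (10) = -0.9948
  q = (-4 - (-3)·0.4000 - (-4)·0.5714) / (11) = -0.0468
  r = (2 - (4)·0.4000 - (2)·0.2727) / (7) = -0.0208
Iteration 3:
  p = (-10 - (4)·-0.0468 - (-2)·-0.0208) / (10) = -0.9854
  q = (-4 - (-3)·-0.9948 - (-4)·-0.0208) / (11) = -0.6425
  r = (2 - (4)·-0.9948 - (2)·-0.0468) / (7) = 0.8675
Residual b − A·x = (4.1590, 3.5813, 1.1541); ∞-norm = 4.1590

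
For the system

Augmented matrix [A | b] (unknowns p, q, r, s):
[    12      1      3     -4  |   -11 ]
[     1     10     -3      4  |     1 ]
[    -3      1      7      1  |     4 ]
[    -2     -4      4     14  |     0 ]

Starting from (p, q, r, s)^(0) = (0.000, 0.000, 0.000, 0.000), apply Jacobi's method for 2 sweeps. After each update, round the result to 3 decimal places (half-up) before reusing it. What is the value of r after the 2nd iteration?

0.164

Iteration 1:
  p = (-11 - (1)·0.000 - (3)·0.000 - (-4)·0.000) / (12) = -0.917
  q = (1 - (1)·0.000 - (-3)·0.000 - (4)·0.000) / (10) = 0.100
  r = (4 - (-3)·0.000 - (1)·0.000 - (1)·0.000) / (7) = 0.571
  s = (0 - (-2)·0.000 - (-4)·0.000 - (4)·0.000) / (14) = 0.000
Iteration 2:
  p = (-11 - (1)·0.100 - (3)·0.571 - (-4)·0.000) / (12) = -1.068
  q = (1 - (1)·-0.917 - (-3)·0.571 - (4)·0.000) / (10) = 0.363
  r = (4 - (-3)·-0.917 - (1)·0.100 - (1)·0.000) / (7) = 0.164
  s = (0 - (-2)·-0.917 - (-4)·0.100 - (4)·0.571) / (14) = -0.266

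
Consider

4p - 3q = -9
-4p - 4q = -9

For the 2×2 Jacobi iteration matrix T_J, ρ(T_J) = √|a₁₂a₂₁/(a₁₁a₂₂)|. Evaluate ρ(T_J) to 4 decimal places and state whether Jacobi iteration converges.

a₁₂a₂₁/(a₁₁a₂₂) = (-3)·(-4) / ((4)·(-4)) = -0.750000
ρ = √|-0.750000| = √0.750000 = 0.8660
ρ < 1, so Jacobi converges

0.8660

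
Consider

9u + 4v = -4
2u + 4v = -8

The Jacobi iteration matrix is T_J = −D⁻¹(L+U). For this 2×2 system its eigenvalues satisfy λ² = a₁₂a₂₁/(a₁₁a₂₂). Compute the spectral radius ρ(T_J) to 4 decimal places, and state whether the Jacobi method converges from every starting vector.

a₁₂a₂₁/(a₁₁a₂₂) = (4)·(2) / ((9)·(4)) = 0.222222
ρ = √|0.222222| = √0.222222 = 0.4714
ρ < 1, so Jacobi converges

0.4714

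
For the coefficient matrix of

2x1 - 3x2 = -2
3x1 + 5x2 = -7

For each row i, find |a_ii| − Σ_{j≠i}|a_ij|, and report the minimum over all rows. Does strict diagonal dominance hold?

-1

row 1: |2| − (3) = -1
row 2: |5| − (3) = 2
minimum over rows = -1 → not strictly diagonally dominant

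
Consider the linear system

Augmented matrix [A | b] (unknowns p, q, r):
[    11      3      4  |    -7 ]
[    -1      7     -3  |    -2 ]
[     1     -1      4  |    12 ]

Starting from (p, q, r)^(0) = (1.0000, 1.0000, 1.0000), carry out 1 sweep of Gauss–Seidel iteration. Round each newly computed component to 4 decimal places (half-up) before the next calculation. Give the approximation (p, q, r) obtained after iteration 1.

Iteration 1:
  p = (-7 - (3)·1.0000 - (4)·1.0000) / (11) = -1.2727
  q = (-2 - (-1)·-1.2727 - (-3)·1.0000) / (7) = -0.0390
  r = (12 - (1)·-1.2727 - (-1)·-0.0390) / (4) = 3.3084

(-1.2727, -0.0390, 3.3084)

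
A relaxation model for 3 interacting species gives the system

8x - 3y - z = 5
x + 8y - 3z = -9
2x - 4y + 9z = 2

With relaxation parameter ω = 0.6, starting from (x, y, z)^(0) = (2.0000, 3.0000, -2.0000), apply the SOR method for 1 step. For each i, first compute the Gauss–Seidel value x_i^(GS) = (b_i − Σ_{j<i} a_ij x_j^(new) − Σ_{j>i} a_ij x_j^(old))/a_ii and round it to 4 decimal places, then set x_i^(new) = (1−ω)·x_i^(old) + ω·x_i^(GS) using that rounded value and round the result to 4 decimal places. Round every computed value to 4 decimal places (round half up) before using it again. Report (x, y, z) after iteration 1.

(1.7000, -0.0525, -0.9073)

Iteration 1:
  x: GS value = (5 - (-3)·3.0000 - (-1)·-2.0000) / (8) = 1.5000;  x ← (1−ω)·2.0000 + ω·1.5000 = 1.7000
  y: GS value = (-9 - (1)·1.7000 - (-3)·-2.0000) / (8) = -2.0875;  y ← (1−ω)·3.0000 + ω·-2.0875 = -0.0525
  z: GS value = (2 - (2)·1.7000 - (-4)·-0.0525) / (9) = -0.1789;  z ← (1−ω)·-2.0000 + ω·-0.1789 = -0.9073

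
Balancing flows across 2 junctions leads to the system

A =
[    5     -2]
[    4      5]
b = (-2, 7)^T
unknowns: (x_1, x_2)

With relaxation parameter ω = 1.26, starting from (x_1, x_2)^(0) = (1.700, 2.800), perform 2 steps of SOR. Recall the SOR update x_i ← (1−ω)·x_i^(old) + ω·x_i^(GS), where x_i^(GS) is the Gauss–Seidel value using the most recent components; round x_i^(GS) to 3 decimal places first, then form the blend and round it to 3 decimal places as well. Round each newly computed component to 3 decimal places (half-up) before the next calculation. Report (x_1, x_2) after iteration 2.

Iteration 1:
  x_1: GS value = (-2 - (-2)·2.800) / (5) = 0.720;  x_1 ← (1−ω)·1.700 + ω·0.720 = 0.465
  x_2: GS value = (7 - (4)·0.465) / (5) = 1.028;  x_2 ← (1−ω)·2.800 + ω·1.028 = 0.567
Iteration 2:
  x_1: GS value = (-2 - (-2)·0.567) / (5) = -0.173;  x_1 ← (1−ω)·0.465 + ω·-0.173 = -0.339
  x_2: GS value = (7 - (4)·-0.339) / (5) = 1.671;  x_2 ← (1−ω)·0.567 + ω·1.671 = 1.958

(-0.339, 1.958)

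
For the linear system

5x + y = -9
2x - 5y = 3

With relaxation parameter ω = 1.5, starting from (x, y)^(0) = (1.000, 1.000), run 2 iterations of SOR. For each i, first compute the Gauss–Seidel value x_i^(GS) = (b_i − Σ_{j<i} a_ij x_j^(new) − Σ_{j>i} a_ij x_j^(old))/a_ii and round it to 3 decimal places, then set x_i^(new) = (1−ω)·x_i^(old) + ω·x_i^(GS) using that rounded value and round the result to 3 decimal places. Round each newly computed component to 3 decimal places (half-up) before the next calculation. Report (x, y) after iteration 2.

(0.100, 0.910)

Iteration 1:
  x: GS value = (-9 - (1)·1.000) / (5) = -2.000;  x ← (1−ω)·1.000 + ω·-2.000 = -3.500
  y: GS value = (3 - (2)·-3.500) / (-5) = -2.000;  y ← (1−ω)·1.000 + ω·-2.000 = -3.500
Iteration 2:
  x: GS value = (-9 - (1)·-3.500) / (5) = -1.100;  x ← (1−ω)·-3.500 + ω·-1.100 = 0.100
  y: GS value = (3 - (2)·0.100) / (-5) = -0.560;  y ← (1−ω)·-3.500 + ω·-0.560 = 0.910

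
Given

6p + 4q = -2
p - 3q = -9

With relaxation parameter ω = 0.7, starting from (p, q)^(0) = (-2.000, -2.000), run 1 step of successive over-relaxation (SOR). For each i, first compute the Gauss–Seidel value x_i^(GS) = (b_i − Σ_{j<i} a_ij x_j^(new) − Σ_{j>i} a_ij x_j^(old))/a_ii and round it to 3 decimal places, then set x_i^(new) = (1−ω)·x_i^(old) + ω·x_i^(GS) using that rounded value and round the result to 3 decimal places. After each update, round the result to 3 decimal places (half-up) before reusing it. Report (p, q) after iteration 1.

Iteration 1:
  p: GS value = (-2 - (4)·-2.000) / (6) = 1.000;  p ← (1−ω)·-2.000 + ω·1.000 = 0.100
  q: GS value = (-9 - (1)·0.100) / (-3) = 3.033;  q ← (1−ω)·-2.000 + ω·3.033 = 1.523

(0.100, 1.523)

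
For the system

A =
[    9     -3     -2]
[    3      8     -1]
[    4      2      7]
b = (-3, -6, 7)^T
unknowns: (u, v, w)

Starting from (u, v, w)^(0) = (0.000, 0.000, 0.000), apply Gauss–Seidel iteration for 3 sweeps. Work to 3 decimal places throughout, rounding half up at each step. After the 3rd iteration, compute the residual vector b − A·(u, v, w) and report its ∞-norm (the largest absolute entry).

0.080

Iteration 1:
  u = (-3 - (-3)·0.000 - (-2)·0.000) / (9) = -0.333
  v = (-6 - (3)·-0.333 - (-1)·0.000) / (8) = -0.625
  w = (7 - (4)·-0.333 - (2)·-0.625) / (7) = 1.369
Iteration 2:
  u = (-3 - (-3)·-0.625 - (-2)·1.369) / (9) = -0.237
  v = (-6 - (3)·-0.237 - (-1)·1.369) / (8) = -0.490
  w = (7 - (4)·-0.237 - (2)·-0.490) / (7) = 1.275
Iteration 3:
  u = (-3 - (-3)·-0.490 - (-2)·1.275) / (9) = -0.213
  v = (-6 - (3)·-0.213 - (-1)·1.275) / (8) = -0.511
  w = (7 - (4)·-0.213 - (2)·-0.511) / (7) = 1.268
Residual b − A·x = (-0.080, -0.005, -0.002); ∞-norm = 0.080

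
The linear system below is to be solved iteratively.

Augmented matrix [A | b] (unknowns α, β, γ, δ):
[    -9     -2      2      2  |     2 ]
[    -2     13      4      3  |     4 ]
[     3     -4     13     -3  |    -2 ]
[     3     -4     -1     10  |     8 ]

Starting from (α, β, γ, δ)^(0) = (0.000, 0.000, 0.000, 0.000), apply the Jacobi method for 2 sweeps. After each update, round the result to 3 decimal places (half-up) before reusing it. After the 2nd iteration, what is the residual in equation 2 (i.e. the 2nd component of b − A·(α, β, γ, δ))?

Iteration 1:
  α = (2 - (-2)·0.000 - (2)·0.000 - (2)·0.000) / (-9) = -0.222
  β = (4 - (-2)·0.000 - (4)·0.000 - (3)·0.000) / (13) = 0.308
  γ = (-2 - (3)·0.000 - (-4)·0.000 - (-3)·0.000) / (13) = -0.154
  δ = (8 - (3)·0.000 - (-4)·0.000 - (-1)·0.000) / (10) = 0.800
Iteration 2:
  α = (2 - (-2)·0.308 - (2)·-0.154 - (2)·0.800) / (-9) = -0.147
  β = (4 - (-2)·-0.222 - (4)·-0.154 - (3)·0.800) / (13) = 0.136
  γ = (-2 - (3)·-0.222 - (-4)·0.308 - (-3)·0.800) / (13) = 0.177
  δ = (8 - (3)·-0.222 - (-4)·0.308 - (-1)·-0.154) / (10) = 0.974
Residual b − A·x = (-1.353, -1.692, -0.394, -0.578)

-1.692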